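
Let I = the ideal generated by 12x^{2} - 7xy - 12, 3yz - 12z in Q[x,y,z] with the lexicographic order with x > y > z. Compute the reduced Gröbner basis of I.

G = {x^{2} - \tfrac{7}{12}xy - 1, yz - 4z}

f_1 = 12x^{2} - 7xy - 12, LT = x^{2}.
f_2 = 3yz - 12z, LT = yz.

The S-polynomials (S(f_1,f_2)) all reduce to 0 modulo the current basis, so we have a Gröbner basis.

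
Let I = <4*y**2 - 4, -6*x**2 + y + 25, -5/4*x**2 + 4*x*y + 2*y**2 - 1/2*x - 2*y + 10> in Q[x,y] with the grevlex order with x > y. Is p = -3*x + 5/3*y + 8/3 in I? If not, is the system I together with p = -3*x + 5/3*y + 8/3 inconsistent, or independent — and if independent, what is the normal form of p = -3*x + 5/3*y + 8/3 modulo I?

First compute the reduced Gröbner basis of I by Buchberger's algorithm.
f_1 = 4*y**2 - 4, LT = y**2.
f_2 = -6*x**2 + y + 25, LT = x**2.
f_3 = -5/4*x**2 + 4*x*y + 2*y**2 - 1/2*x - 2*y + 10, LT = x**2.

S(f_2,f_3): lcm = x**2. S = 16/5*x*y + 8/5*y**2 - 2/5*x - 53/30*y + 23/6.
  leading term x*y: no divisor's leading term divides it; move 16/5*x*y to the remainder.
  leading term y**2: subtract (2/5)·f_1 from 8/5*y**2 - 2/5*x - 53/30*y + 23/6 → -2/5*x - 53/30*y + 163/30
  leading term x: no divisor's leading term divides it; move -2/5*x to the remainder.
  leading term y: no divisor's leading term divides it; move -53/30*y to the remainder.
  leading term 1: no divisor's leading term divides it; move 163/30 to the remainder.
  remainder 16/5*x*y - 2/5*x - 53/30*y + 163/30 ≠ 0; add h_4 = 16/5*x*y - 2/5*x - 53/30*y + 163/30 to the basis.

S(f_1,h_4): lcm = x*y**2. S = 1/8*x*y + 53/96*y**2 - x - 163/96*y.
  leading term x*y: subtract (5/128)·h_4 from 1/8*x*y + 53/96*y**2 - x - 163/96*y → 53/96*y**2 - 63/64*x - 417/256*y - 163/768
  leading term y**2: subtract (53/384)·f_1 from 53/96*y**2 - 63/64*x - 417/256*y - 163/768 → -63/64*x - 417/256*y + 87/256
  leading term x: no divisor's leading term divides it; move -63/64*x to the remainder.
  leading term y: no divisor's leading term divides it; move -417/256*y to the remainder.
  leading term 1: no divisor's leading term divides it; move 87/256 to the remainder.
  remainder -63/64*x - 417/256*y + 87/256 ≠ 0; add h_5 = -63/64*x - 417/256*y + 87/256 to the basis.

S(f_2,h_4): lcm = x**2*y. S = 1/8*x**2 + 53/96*x*y - 1/6*y**2 - 163/96*x - 25/6*y.
  leading term x**2: subtract (-1/48)·f_2 from 1/8*x**2 + 53/96*x*y - 1/6*y**2 - 163/96*x - 25/6*y → 53/96*x*y - 1/6*y**2 - 163/96*x - 199/48*y + 25/48
  leading term x*y: subtract (265/1536)·h_4 from 53/96*x*y - 1/6*y**2 - 163/96*x - 199/48*y + 25/48 → -1/6*y**2 - 417/256*x - 35399/9216*y - 3839/9216
  leading term y**2: subtract (-1/24)·f_1 from -1/6*y**2 - 417/256*x - 35399/9216*y - 3839/9216 → -417/256*x - 35399/9216*y - 5375/9216
  leading term x: subtract (139/84)·h_5 from -417/256*x - 35399/9216*y - 5375/9216 → -4619/4032*y - 4619/4032
  leading term y: no divisor's leading term divides it; move -4619/4032*y to the remainder.
  leading term 1: no divisor's leading term divides it; move -4619/4032 to the remainder.
  remainder -4619/4032*y - 4619/4032 ≠ 0; add h_6 = -4619/4032*y - 4619/4032 to the basis.

The other S-polynomials (S(f_1,f_2), S(f_1,f_3), S(f_3,h_4), S(f_1,h_5), S(f_2,h_5), S(f_3,h_5), S(h_4,h_5), S(f_1,h_6), S(f_2,h_6), S(f_3,h_6), S(h_4,h_6), S(h_5,h_6)) all reduce to 0 modulo the current basis, so we have a Gröbner basis.
Inter-reduce: drop elements whose leading term is divisible by another's, tail-reduce, and make monic.
Reduced Gröbner basis: {x - 2, y + 1}.
Label its elements g_1 = x - 2, g_2 = y + 1.

Reduce p = -3*x + 5/3*y + 8/3 modulo G:
  leading term x: subtract (-3)·g_1 from -3*x + 5/3*y + 8/3 → 5/3*y - 10/3
  leading term y: subtract (5/3)·g_2 from 5/3*y - 10/3 → -5
  leading term 1: no divisor's leading term divides it; move -5 to the remainder.
  normal form = -5.
The normal form is nonzero, so p ∉ I. Since p minus its normal form lies in I, I + (p) = I + (r) where r = -5; decide whether this ideal is the whole ring.
Here r = -5 is a nonzero constant, hence a unit: 1 ∈ I + (p), the Gröbner basis of I + (p) is {1}, and the enlarged system has no common solution — adjoining p is inconsistent.

Adjoining -3*x + 5/3*y + 8/3 makes the ideal the whole ring: the system is inconsistent.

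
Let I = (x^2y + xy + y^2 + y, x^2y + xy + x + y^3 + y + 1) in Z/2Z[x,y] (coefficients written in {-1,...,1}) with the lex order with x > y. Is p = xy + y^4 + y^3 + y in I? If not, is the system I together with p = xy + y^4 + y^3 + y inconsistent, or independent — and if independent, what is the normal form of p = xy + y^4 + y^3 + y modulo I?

xy + y^4 + y^3 + y lies in I (it reduces to 0).

First compute the reduced Gröbner basis of I by Buchberger's algorithm.
f_1 = x^2y + xy + y^2 + y, LT = x^2y.
f_2 = x^2y + xy + x + y^3 + y + 1, LT = x^2y.

S(f_1,f_2): lcm = x^2y. S = x + y^3 + y^2 + 1.
  leading term x: no divisor's leading term divides it; move x to the remainder.
  leading term y^3: no divisor's leading term divides it; move y^3 to the remainder.
  leading term y^2: no divisor's leading term divides it; move y^2 to the remainder.
  leading term 1: no divisor's leading term divides it; move 1 to the remainder.
  remainder x + y^3 + y^2 + 1 ≠ 0; add h_3 = x + y^3 + y^2 + 1 to the basis.

S(f_1,h_3): lcm = x^2y. S = xy^4 + xy^3 + y^2 + y.
  leading term xy^4: subtract (y^4)·h_3 from xy^4 + xy^3 + y^2 + y → xy^3 + y^7 + y^6 + y^4 + y^2 + y
  leading term xy^3: subtract (y^3)·h_3 from xy^3 + y^7 + y^6 + y^4 + y^2 + y → y^7 + y^5 + y^4 + y^3 + y^2 + y
  leading term y^7: no divisor's leading term divides it; move y^7 to the remainder.
  leading term y^5: no divisor's leading term divides it; move y^5 to the remainder.
  leading term y^4: no divisor's leading term divides it; move y^4 to the remainder.
  leading term y^3: no divisor's leading term divides it; move y^3 to the remainder.
  leading term y^2: no divisor's leading term divides it; move y^2 to the remainder.
  leading term y: no divisor's leading term divides it; move y to the remainder.
  remainder y^7 + y^5 + y^4 + y^3 + y^2 + y ≠ 0; add h_4 = y^7 + y^5 + y^4 + y^3 + y^2 + y to the basis.

S(f_2,h_3): lcm = x^2y. S = xy^4 + xy^3 + x + y^3 + y + 1.
  leading term xy^4: subtract (y^4)·h_3 from xy^4 + xy^3 + x + y^3 + y + 1 → xy^3 + x + y^7 + y^6 + y^4 + y^3 + y + 1
  leading term xy^3: subtract (y^3)·h_3 from xy^3 + x + y^7 + y^6 + y^4 + y^3 + y + 1 → x + y^7 + y^5 + y^4 + y + 1
  leading term x: subtract (1)·h_3 from x + y^7 + y^5 + y^4 + y + 1 → y^7 + y^5 + y^4 + y^3 + y^2 + y
  leading term y^7: subtract (1)·h_4 from y^7 + y^5 + y^4 + y^3 + y^2 + y → 0
  remainder 0.

S(f_1,h_4): lcm = x^2y^7. S = x^2y^5 + x^2y^4 + x^2y^3 + x^2y^2 + x^2y + xy^7 + y^8 + y^7.
  leading term x^2y^5: subtract (y^4)·f_1 from x^2y^5 + x^2y^4 + x^2y^3 + x^2y^2 + x^2y + xy^7 + y^8 + y^7 → x^2y^4 + x^2y^3 + x^2y^2 + x^2y + xy^7 + xy^5 + y^8 + y^7 + y^6 + y^5
  leading term x^2y^4: subtract (y^3)·f_1 from x^2y^4 + x^2y^3 + x^2y^2 + x^2y + xy^7 + xy^5 + y^8 + y^7 + y^6 + y^5 → x^2y^3 + x^2y^2 + x^2y + xy^7 + xy^5 + xy^4 + y^8 + y^7 + y^6 + y^4
  leading term x^2y^3: subtract (y^2)·f_1 from x^2y^3 + x^2y^2 + x^2y + xy^7 + xy^5 + xy^4 + y^8 + y^7 + y^6 + y^4 → x^2y^2 + x^2y + xy^7 + xy^5 + xy^4 + xy^3 + y^8 + y^7 + y^6 + y^3
  leading term x^2y^2: subtract (y)·f_1 from x^2y^2 + x^2y + xy^7 + xy^5 + xy^4 + xy^3 + y^8 + y^7 + y^6 + y^3 → x^2y + xy^7 + xy^5 + xy^4 + xy^3 + xy^2 + y^8 + y^7 + y^6 + y^2
  leading term x^2y: subtract (1)·f_1 from x^2y + xy^7 + xy^5 + xy^4 + xy^3 + xy^2 + y^8 + y^7 + y^6 + y^2 → xy^7 + xy^5 + xy^4 + xy^3 + xy^2 + xy + y^8 + y^7 + y^6 + y
  leading term xy^7: subtract (y^7)·h_3 from xy^7 + xy^5 + xy^4 + xy^3 + xy^2 + xy + y^8 + y^7 + y^6 + y → xy^5 + xy^4 + xy^3 + xy^2 + xy + y^10 + y^9 + y^8 + y^6 + y
  leading term xy^5: subtract (y^5)·h_3 from xy^5 + xy^4 + xy^3 + xy^2 + xy + y^10 + y^9 + y^8 + y^6 + y → xy^4 + xy^3 + xy^2 + xy + y^10 + y^9 + y^7 + y^6 + y^5 + y
  leading term xy^4: subtract (y^4)·h_3 from xy^4 + xy^3 + xy^2 + xy + y^10 + y^9 + y^7 + y^6 + y^5 + y → xy^3 + xy^2 + xy + y^10 + y^9 + y^5 + y^4 + y
  leading term xy^3: subtract (y^3)·h_3 from xy^3 + xy^2 + xy + y^10 + y^9 + y^5 + y^4 + y → xy^2 + xy + y^10 + y^9 + y^6 + y^4 + y^3 + y
  leading term xy^2: subtract (y^2)·h_3 from xy^2 + xy + y^10 + y^9 + y^6 + y^4 + y^3 + y → xy + y^10 + y^9 + y^6 + y^5 + y^3 + y^2 + y
  leading term xy: subtract (y)·h_3 from xy + y^10 + y^9 + y^6 + y^5 + y^3 + y^2 + y → y^10 + y^9 + y^6 + y^5 + y^4 + y^2
  leading term y^10: subtract (y^3)·h_4 from y^10 + y^9 + y^6 + y^5 + y^4 + y^2 → y^9 + y^8 + y^7 + y^2
  leading term y^9: subtract (y^2)·h_4 from y^9 + y^8 + y^7 + y^2 → y^8 + y^6 + y^5 + y^4 + y^3 + y^2
  leading term y^8: subtract (y)·h_4 from y^8 + y^6 + y^5 + y^4 + y^3 + y^2 → 0
  remainder 0.

S(f_2,h_4): lcm = x^2y^7. S = x^2y^5 + x^2y^4 + x^2y^3 + x^2y^2 + x^2y + xy^7 + xy^6 + y^9 + y^7 + y^6.
  leading term x^2y^5: subtract (y^4)·f_1 from x^2y^5 + x^2y^4 + x^2y^3 + x^2y^2 + x^2y + xy^7 + xy^6 + y^9 + y^7 + y^6 → x^2y^4 + x^2y^3 + x^2y^2 + x^2y + xy^7 + xy^6 + xy^5 + y^9 + y^7 + y^5
  leading term x^2y^4: subtract (y^3)·f_1 from x^2y^4 + x^2y^3 + x^2y^2 + x^2y + xy^7 + xy^6 + xy^5 + y^9 + y^7 + y^5 → x^2y^3 + x^2y^2 + x^2y + xy^7 + xy^6 + xy^5 + xy^4 + y^9 + y^7 + y^4
  leading term x^2y^3: subtract (y^2)·f_1 from x^2y^3 + x^2y^2 + x^2y + xy^7 + xy^6 + xy^5 + xy^4 + y^9 + y^7 + y^4 → x^2y^2 + x^2y + xy^7 + xy^6 + xy^5 + xy^4 + xy^3 + y^9 + y^7 + y^3
  leading term x^2y^2: subtract (y)·f_1 from x^2y^2 + x^2y + xy^7 + xy^6 + xy^5 + xy^4 + xy^3 + y^9 + y^7 + y^3 → x^2y + xy^7 + xy^6 + xy^5 + xy^4 + xy^3 + xy^2 + y^9 + y^7 + y^2
  leading term x^2y: subtract (1)·f_1 from x^2y + xy^7 + xy^6 + xy^5 + xy^4 + xy^3 + xy^2 + y^9 + y^7 + y^2 → xy^7 + xy^6 + xy^5 + xy^4 + xy^3 + xy^2 + xy + y^9 + y^7 + y
  leading term xy^7: subtract (y^7)·h_3 from xy^7 + xy^6 + xy^5 + xy^4 + xy^3 + xy^2 + xy + y^9 + y^7 + y → xy^6 + xy^5 + xy^4 + xy^3 + xy^2 + xy + y^10 + y
  leading term xy^6: subtract (y^6)·h_3 from xy^6 + xy^5 + xy^4 + xy^3 + xy^2 + xy + y^10 + y → xy^5 + xy^4 + xy^3 + xy^2 + xy + y^10 + y^9 + y^8 + y^6 + y
  leading term xy^5: subtract (y^5)·h_3 from xy^5 + xy^4 + xy^3 + xy^2 + xy + y^10 + y^9 + y^8 + y^6 + y → xy^4 + xy^3 + xy^2 + xy + y^10 + y^9 + y^7 + y^6 + y^5 + y
  leading term xy^4: subtract (y^4)·h_3 from xy^4 + xy^3 + xy^2 + xy + y^10 + y^9 + y^7 + y^6 + y^5 + y → xy^3 + xy^2 + xy + y^10 + y^9 + y^5 + y^4 + y
  leading term xy^3: subtract (y^3)·h_3 from xy^3 + xy^2 + xy + y^10 + y^9 + y^5 + y^4 + y → xy^2 + xy + y^10 + y^9 + y^6 + y^4 + y^3 + y
  leading term xy^2: subtract (y^2)·h_3 from xy^2 + xy + y^10 + y^9 + y^6 + y^4 + y^3 + y → xy + y^10 + y^9 + y^6 + y^5 + y^3 + y^2 + y
  leading term xy: subtract (y)·h_3 from xy + y^10 + y^9 + y^6 + y^5 + y^3 + y^2 + y → y^10 + y^9 + y^6 + y^5 + y^4 + y^2
  leading term y^10: subtract (y^3)·h_4 from y^10 + y^9 + y^6 + y^5 + y^4 + y^2 → y^9 + y^8 + y^7 + y^2
  leading term y^9: subtract (y^2)·h_4 from y^9 + y^8 + y^7 + y^2 → y^8 + y^6 + y^5 + y^4 + y^3 + y^2
  leading term y^8: subtract (y)·h_4 from y^8 + y^6 + y^5 + y^4 + y^3 + y^2 → 0
  remainder 0.

S(h_3,h_4): leading monomials are coprime, so the S-polynomial reduces to 0 (Buchberger's first criterion).
Every S-polynomial of the final basis reduces to 0, so we have a Gröbner basis.
Inter-reduce: drop elements whose leading term is divisible by another's, tail-reduce, and make monic.
Reduced Gröbner basis: {x + y^3 + y^2 + 1, y^7 + y^5 + y^4 + y^3 + y^2 + y}.
Label its elements g_1 = x + y^3 + y^2 + 1, g_2 = y^7 + y^5 + y^4 + y^3 + y^2 + y.

Reduce p = xy + y^4 + y^3 + y modulo G:
  leading term xy: subtract (y)·g_1 from xy + y^4 + y^3 + y → 0
  normal form = 0.
Since the normal form is 0, p ∈ I.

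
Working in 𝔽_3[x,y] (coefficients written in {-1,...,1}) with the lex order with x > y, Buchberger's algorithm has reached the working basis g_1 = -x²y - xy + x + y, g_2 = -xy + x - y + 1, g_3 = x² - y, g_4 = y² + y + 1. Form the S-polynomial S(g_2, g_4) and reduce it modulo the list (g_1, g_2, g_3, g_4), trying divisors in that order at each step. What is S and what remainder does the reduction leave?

S(g_2, g_4) = xy - x + y² - y; remainder on division = 0.

lcm(LM(g_2), LM(g_4)) = xy².
S = (lcm/LT(g_2))·g_2 − (lcm/LT(g_4))·g_4 = xy - x + y² - y.
Reduce S modulo (g_1, g_2, g_3, g_4) in that order:
  leading term xy: subtract (-1)·g_2 from xy - x + y² - y → y² + y + 1
  leading term y²: subtract (1)·g_4 from y² + y + 1 → 0
The remainder is 0, so this S-polynomial contributes no new basis element.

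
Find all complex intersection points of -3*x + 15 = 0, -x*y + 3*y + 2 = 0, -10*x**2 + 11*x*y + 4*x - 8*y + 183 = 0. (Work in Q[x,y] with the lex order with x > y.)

Compute a lex Gröbner basis by Buchberger's algorithm.
f_1 = -3*x + 15, LT = x.
f_2 = -x*y + 3*y + 2, LT = x*y.
f_3 = -10*x**2 + 11*x*y + 4*x - 8*y + 183, LT = x**2.

S(f_1,f_2): lcm = x*y. S = -2*y + 2.
  leading term y: no divisor's leading term divides it; move -2*y to the remainder.
  leading term 1: no divisor's leading term divides it; move 2 to the remainder.
  remainder -2*y + 2 ≠ 0; add h_4 = -2*y + 2 to the basis.

The other S-polynomials (S(f_1,f_3), S(f_2,f_3), S(f_1,h_4), S(f_2,h_4), S(f_3,h_4)) all reduce to 0 modulo the current basis, so we have a Gröbner basis.
Inter-reduce: drop elements whose leading term is divisible by another's, tail-reduce, and make monic.
Reduced Gröbner basis: {x - 5, y - 1}.

Since the basis is lex-ordered, y - 1 is univariate in y. Its roots are {1}. Back-substituting each root into the other basis elements fixes the other coordinates.
  y = 1: the earlier basis element becomes x - 5 = 0, giving x = 5 — point (5, 1).
Substituting each solution back into the original system confirms all equations vanish.
A lex Gröbner basis triangularizes the system, enabling back-substitution.

{(5, 1)}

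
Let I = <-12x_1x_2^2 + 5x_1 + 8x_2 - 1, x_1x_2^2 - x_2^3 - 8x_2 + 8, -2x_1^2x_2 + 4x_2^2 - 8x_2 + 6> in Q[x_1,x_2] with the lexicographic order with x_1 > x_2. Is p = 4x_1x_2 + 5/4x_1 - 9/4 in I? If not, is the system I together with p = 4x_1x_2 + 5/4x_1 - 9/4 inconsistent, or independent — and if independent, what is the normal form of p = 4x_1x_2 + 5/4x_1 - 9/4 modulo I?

First compute the reduced Gröbner basis of I by Buchberger's algorithm.
f_1 = -12x_1x_2^2 + 5x_1 + 8x_2 - 1, LT = x_1x_2^2.
f_2 = x_1x_2^2 - x_2^3 - 8x_2 + 8, LT = x_1x_2^2.
f_3 = -2x_1^2x_2 + 4x_2^2 - 8x_2 + 6, LT = x_1^2x_2.

S(f_1,f_2): lcm = x_1x_2^2. S = -5/12x_1 + x_2^3 + 22/3x_2 - 95/12.
  reduce S modulo (f_1, f_2, f_3):
  remainder -5/12x_1 + x_2^3 + 22/3x_2 - 95/12 ≠ 0; add h_4 = -5/12x_1 + x_2^3 + 22/3x_2 - 95/12 to the basis.

S(f_1,f_3): lcm = x_1^2x_2^2. S = -5/12x_1^2 - 2/3x_1x_2 + 1/12x_1 + 2x_2^3 - 4x_2^2 + 3x_2.
  reduce S modulo (f_1, f_2, f_3, h_4):
  remainder -101/5x_2^4 + 106/5x_2^3 - 764/5x_2^2 + 1519/5x_2 - 152 ≠ 0; add h_5 = -101/5x_2^4 + 106/5x_2^3 - 764/5x_2^2 + 1519/5x_2 - 152 to the basis.

S(f_1,h_4): lcm = x_1x_2^2. S = -5/12x_1 + 12/5x_2^5 + 88/5x_2^3 - 19x_2^2 - 2/3x_2 + 1/12.
  reduce S modulo (f_1, f_2, f_3, h_4, h_5):
  remainder 55547/51005x_2^3 - 19975/10201x_2^2 + 603008/51005x_2 - 111736/10201 ≠ 0; add h_6 = 55547/51005x_2^3 - 19975/10201x_2^2 + 603008/51005x_2 - 111736/10201 to the basis.

S(f_3,h_4): lcm = x_1^2x_2. S = 12/5x_1x_2^4 + 88/5x_1x_2^2 - 19x_1x_2 - 2x_2^2 + 4x_2 - 3.
  reduce S modulo (f_1, f_2, f_3, h_4, h_5, h_6):
  remainder -11496602/277735x_2^2 + 7123235/55547x_2 - 24119573/277735 ≠ 0; add h_7 = -11496602/277735x_2^2 + 7123235/55547x_2 - 24119573/277735 to the basis.

S(f_1,h_5): lcm = x_1x_2^4. S = 106/101x_1x_2^3 - 9673/1212x_1x_2^2 + 1519/101x_1x_2 - 760/101x_1 - 2/3x_2^3 + 1/12x_2^2.
  reduce S modulo (f_1, f_2, f_3, h_4, h_5, h_6, h_7):
  remainder -24197366171/1161156802x_2 + 24197366171/1161156802 ≠ 0; add h_8 = -24197366171/1161156802x_2 + 24197366171/1161156802 to the basis.

The other S-polynomials (S(f_2,f_3), S(f_2,h_4), S(f_2,h_5), S(f_3,h_5), S(h_4,h_5), S(f_1,h_6), S(f_2,h_6), S(f_3,h_6), S(h_4,h_6), S(h_5,h_6), S(f_1,h_7), S(f_2,h_7), S(f_3,h_7), S(h_4,h_7), S(h_5,h_7), S(h_6,h_7), S(f_1,h_8), S(f_2,h_8), S(f_3,h_8), S(h_4,h_8), S(h_5,h_8), S(h_6,h_8), S(h_7,h_8)) all reduce to 0 modulo the current basis, so we have a Gröbner basis.
Inter-reduce: drop elements whose leading term is divisible by another's, tail-reduce, and make monic.
Reduced Gröbner basis: {x_1 - 1, x_2 - 1}.
Label its elements g_1 = x_1 - 1, g_2 = x_2 - 1.

Reduce p = 4x_1x_2 + 5/4x_1 - 9/4 modulo G:
  leading term x_1x_2: subtract (4x_2)·g_1 from 4x_1x_2 + 5/4x_1 - 9/4 → 5/4x_1 + 4x_2 - 9/4
  leading term x_1: subtract (5/4)·g_1 from 5/4x_1 + 4x_2 - 9/4 → 4x_2 - 1
  leading term x_2: subtract (4)·g_2 from 4x_2 - 1 → 3
  leading term 1: no divisor's leading term divides it; move 3 to the remainder.
  normal form = 3.
The normal form is nonzero, so p ∉ I. Since p minus its normal form lies in I, I + (p) = I + (r) where r = 3; decide whether this ideal is the whole ring.
Here r = 3 is a nonzero constant, hence a unit: 1 ∈ I + (p), the Gröbner basis of I + (p) is {1}, and the enlarged system has no common solution — adjoining p is inconsistent.

Adjoining 4x_1x_2 + 5/4x_1 - 9/4 makes the ideal the whole ring: the system is inconsistent.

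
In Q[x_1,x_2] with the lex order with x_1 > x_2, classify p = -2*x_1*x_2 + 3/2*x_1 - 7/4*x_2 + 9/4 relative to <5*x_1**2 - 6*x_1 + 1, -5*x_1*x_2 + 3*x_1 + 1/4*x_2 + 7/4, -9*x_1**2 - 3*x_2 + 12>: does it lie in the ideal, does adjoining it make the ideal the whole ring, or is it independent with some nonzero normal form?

First compute the reduced Gröbner basis of I by Buchberger's algorithm.
f_1 = 5*x_1**2 - 6*x_1 + 1, LT = x_1**2.
f_2 = -5*x_1*x_2 + 3*x_1 + 1/4*x_2 + 7/4, LT = x_1*x_2.
f_3 = -9*x_1**2 - 3*x_2 + 12, LT = x_1**2.

S(f_1,f_2): lcm = x_1**2*x_2. S = 3/5*x_1**2 - 23/20*x_1*x_2 + 7/20*x_1 + 1/5*x_2.
  leading term x_1**2: subtract (3/25)·f_1 from 3/5*x_1**2 - 23/20*x_1*x_2 + 7/20*x_1 + 1/5*x_2 → -23/20*x_1*x_2 + 107/100*x_1 + 1/5*x_2 - 3/25
  leading term x_1*x_2: subtract (23/100)·f_2 from -23/20*x_1*x_2 + 107/100*x_1 + 1/5*x_2 - 3/25 → 19/50*x_1 + 57/400*x_2 - 209/400
  leading term x_1: no divisor's leading term divides it; move 19/50*x_1 to the remainder.
  leading term x_2: no divisor's leading term divides it; move 57/400*x_2 to the remainder.
  leading term 1: no divisor's leading term divides it; move -209/400 to the remainder.
  remainder 19/50*x_1 + 57/400*x_2 - 209/400 ≠ 0; add h_4 = 19/50*x_1 + 57/400*x_2 - 209/400 to the basis.

S(f_1,f_3): lcm = x_1**2. S = -6/5*x_1 - 1/3*x_2 + 23/15.
  leading term x_1: subtract (-60/19)·h_4 from -6/5*x_1 - 1/3*x_2 + 23/15 → 7/60*x_2 - 7/60
  leading term x_2: no divisor's leading term divides it; move 7/60*x_2 to the remainder.
  leading term 1: no divisor's leading term divides it; move -7/60 to the remainder.
  remainder 7/60*x_2 - 7/60 ≠ 0; add h_5 = 7/60*x_2 - 7/60 to the basis.

The other S-polynomials (S(f_2,f_3), S(f_1,h_4), S(f_2,h_4), S(f_3,h_4), S(f_1,h_5), S(f_2,h_5), S(f_3,h_5), S(h_4,h_5)) all reduce to 0 modulo the current basis, so we have a Gröbner basis.
Inter-reduce: drop elements whose leading term is divisible by another's, tail-reduce, and make monic.
Reduced Gröbner basis: {x_1 - 1, x_2 - 1}.
Label its elements g_1 = x_1 - 1, g_2 = x_2 - 1.

Reduce p = -2*x_1*x_2 + 3/2*x_1 - 7/4*x_2 + 9/4 modulo G:
  leading term x_1*x_2: subtract (-2*x_2)·g_1 from -2*x_1*x_2 + 3/2*x_1 - 7/4*x_2 + 9/4 → 3/2*x_1 - 15/4*x_2 + 9/4
  leading term x_1: subtract (3/2)·g_1 from 3/2*x_1 - 15/4*x_2 + 9/4 → -15/4*x_2 + 15/4
  leading term x_2: subtract (-15/4)·g_2 from -15/4*x_2 + 15/4 → 0
  normal form = 0.
Since the normal form is 0, p ∈ I.

The remainder on division by a Gröbner basis is unique — it is the normal form.

-2*x_1*x_2 + 3/2*x_1 - 7/4*x_2 + 9/4 lies in I (it reduces to 0).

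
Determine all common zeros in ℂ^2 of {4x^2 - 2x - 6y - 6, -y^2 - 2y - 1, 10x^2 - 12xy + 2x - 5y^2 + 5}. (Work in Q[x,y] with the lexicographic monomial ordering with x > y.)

Compute a lex Gröbner basis by Buchberger's algorithm.
f_1 = 4x^2 - 2x - 6y - 6, LT = x^2.
f_2 = -y^2 - 2y - 1, LT = y^2.
f_3 = 10x^2 - 12xy + 2x - 5y^2 + 5, LT = x^2.

S(f_1,f_3): lcm = x^2. S = 6/5xy - 7/10x + 1/2y^2 - 3/2y - 2.
  reduce S modulo (f_1, f_2, f_3):
  remainder 6/5xy - 7/10x - 5/2y - 5/2 ≠ 0; add h_4 = 6/5xy - 7/10x - 5/2y - 5/2 to the basis.

S(f_1,h_4): lcm = x^2y. S = 7/12x^2 + 19/12xy + 25/12x - 3/2y^2 - 3/2y.
  reduce S modulo (f_1, f_2, f_3, h_4):
  remainder 475/144x + 817/144y + 817/144 ≠ 0; add h_5 = 475/144x + 817/144y + 817/144 to the basis.

S(f_2,h_4): lcm = xy^2. S = 31/12xy + x + 25/12y^2 + 25/12y.
  reduce S modulo (f_1, f_2, f_3, h_4, h_5):
  remainder -76/75y - 76/75 ≠ 0; add h_6 = -76/75y - 76/75 to the basis.

The other S-polynomials (S(f_1,f_2), S(f_2,f_3), S(f_3,h_4), S(f_1,h_5), S(f_2,h_5), S(f_3,h_5), S(h_4,h_5), S(f_1,h_6), S(f_2,h_6), S(f_3,h_6), S(h_4,h_6), S(h_5,h_6)) all reduce to 0 modulo the current basis, so we have a Gröbner basis.
Inter-reduce: drop elements whose leading term is divisible by another's, tail-reduce, and make monic.
Reduced Gröbner basis: {x, y + 1}.

Elimination: the polynomial y + 1 lies in the elimination ideal for y, so y ∈ {-1}. For each such y, the remaining basis elements (now univariate) give the rest of the solution.
  y = -1: the earlier basis element becomes x = 0, giving x = 0 — point (0, -1).
A lex Gröbner basis triangularizes the system, enabling back-substitution.

{(0, -1)}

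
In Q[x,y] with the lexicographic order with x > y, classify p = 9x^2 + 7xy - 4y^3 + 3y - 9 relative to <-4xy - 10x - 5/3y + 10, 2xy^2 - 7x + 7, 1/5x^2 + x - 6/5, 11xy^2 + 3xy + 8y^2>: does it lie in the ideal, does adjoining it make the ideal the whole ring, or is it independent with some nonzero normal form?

9x^2 + 7xy - 4y^3 + 3y - 9 lies in I (it reduces to 0).

First compute the reduced Gröbner basis of I by Buchberger's algorithm.
f_1 = -4xy - 10x - 5/3y + 10, LT = xy.
f_2 = 2xy^2 - 7x + 7, LT = xy^2.
f_3 = 1/5x^2 + x - 6/5, LT = x^2.
f_4 = 11xy^2 + 3xy + 8y^2, LT = xy^2.

S(f_1,f_2): lcm = xy^2. S = 5/2xy + 7/2x + 5/12y^2 - 5/2y - 7/2.
  reduce S modulo (f_1, f_2, f_3, f_4):
  remainder -11/4x + 5/12y^2 - 85/24y + 11/4 ≠ 0; add h_5 = -11/4x + 5/12y^2 - 85/24y + 11/4 to the basis.

S(f_1,f_3): lcm = x^2y. S = 5/2x^2 - 55/12xy - 5/2x + 6y.
  reduce S modulo (f_1, f_2, f_3, f_4, h_5):
  remainder -425/792y^2 + 9877/792y ≠ 0; add h_6 = -425/792y^2 + 9877/792y to the basis.

S(f_1,f_4): lcm = xy^2. S = 49/22xy - 41/132y^2 - 5/2y.
  reduce S modulo (f_1, f_2, f_3, f_4, h_5, h_6):
  remainder -76171/3300y ≠ 0; add h_7 = -76171/3300y to the basis.

The other S-polynomials (S(f_2,f_3), S(f_2,f_4), S(f_3,f_4), S(f_1,h_5), S(f_2,h_5), S(f_3,h_5), S(f_4,h_5), S(f_1,h_6), S(f_2,h_6), S(f_3,h_6), S(f_4,h_6), S(h_5,h_6), S(f_1,h_7), S(f_2,h_7), S(f_3,h_7), S(f_4,h_7), S(h_5,h_7), S(h_6,h_7)) all reduce to 0 modulo the current basis, so we have a Gröbner basis.
Inter-reduce: drop elements whose leading term is divisible by another's, tail-reduce, and make monic.
Reduced Gröbner basis: {x - 1, y}.
Label its elements g_1 = x - 1, g_2 = y.

Reduce p = 9x^2 + 7xy - 4y^3 + 3y - 9 modulo G:
  leading term x^2: subtract (9x)·g_1 from 9x^2 + 7xy - 4y^3 + 3y - 9 → 7xy + 9x - 4y^3 + 3y - 9
  leading term xy: subtract (7y)·g_1 from 7xy + 9x - 4y^3 + 3y - 9 → 9x - 4y^3 + 10y - 9
  leading term x: subtract (9)·g_1 from 9x - 4y^3 + 10y - 9 → -4y^3 + 10y
  leading term y^3: subtract (-4y^2)·g_2 from -4y^3 + 10y → 10y
  leading term y: subtract (10)·g_2 from 10y → 0
  normal form = 0.
Since the normal form is 0, p ∈ I.

The remainder on division by a Gröbner basis is unique — it is the normal form.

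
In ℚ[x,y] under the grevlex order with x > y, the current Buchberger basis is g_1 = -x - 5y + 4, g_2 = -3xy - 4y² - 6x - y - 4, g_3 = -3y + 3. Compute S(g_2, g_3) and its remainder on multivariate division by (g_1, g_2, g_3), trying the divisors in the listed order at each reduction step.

lcm(LM(g_2), LM(g_3)) = xy.
S = (lcm/LT(g_2))·g_2 − (lcm/LT(g_3))·g_3 = 4/3y² + 3x + ⅓y + 4/3.
Reduce S modulo (g_1, g_2, g_3) in that order:
  leading term y²: subtract (-4/9y)·g_3 from 4/3y² + 3x + ⅓y + 4/3 → 3x + 5/3y + 4/3
  leading term x: subtract (-3)·g_1 from 3x + 5/3y + 4/3 → -40/3y + 40/3
  leading term y: subtract (40/9)·g_3 from -40/3y + 40/3 → 0
The remainder is 0, so this S-polynomial contributes no new basis element.

S(g_2, g_3) = 4/3y² + 3x + ⅓y + 4/3; remainder on division = 0.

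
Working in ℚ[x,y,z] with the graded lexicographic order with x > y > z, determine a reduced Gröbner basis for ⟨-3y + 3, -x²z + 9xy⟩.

G = {x²z - 9x, y - 1}

The reduced Gröbner basis is the canonical form of the ideal for this ordering.

f_1 = -3y + 3, LT = y.
f_2 = -x²z + 9xy, LT = x²z.

The S-polynomials (S(f_1,f_2)) all reduce to 0 modulo the current basis, so we have a Gröbner basis.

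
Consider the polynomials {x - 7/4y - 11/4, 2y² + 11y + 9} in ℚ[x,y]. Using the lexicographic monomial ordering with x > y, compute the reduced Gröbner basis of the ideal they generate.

This is the nonlinear analogue of row-reducing a linear system.

f_1 = x - 7/4y - 11/4, LT = x.
f_2 = 2y² + 11y + 9, LT = y².

The S-polynomials (S(f_1,f_2)) all reduce to 0 modulo the current basis, so we have a Gröbner basis.

G = {x - 7/4y - 11/4, y² + 11/2y + 9/2}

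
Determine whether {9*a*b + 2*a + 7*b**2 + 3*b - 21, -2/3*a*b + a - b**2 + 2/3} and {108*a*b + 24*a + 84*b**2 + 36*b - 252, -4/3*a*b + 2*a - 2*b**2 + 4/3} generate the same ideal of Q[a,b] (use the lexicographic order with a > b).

Two ideals are equal iff their reduced Gröbner bases coincide (the reduced basis is unique for a fixed ordering).
Buchberger on the first generating set:
f_1 = 9*a*b + 2*a + 7*b**2 + 3*b - 21, LT = a*b.
f_2 = -2/3*a*b + a - b**2 + 2/3, LT = a*b.

S(f_1,f_2): lcm = a*b. S = 31/18*a - 13/18*b**2 + 1/3*b - 4/3.
  leading term a: no divisor's leading term divides it; move 31/18*a to the remainder.
  leading term b**2: no divisor's leading term divides it; move -13/18*b**2 to the remainder.
  leading term b: no divisor's leading term divides it; move 1/3*b to the remainder.
  leading term 1: no divisor's leading term divides it; move -4/3 to the remainder.
  remainder 31/18*a - 13/18*b**2 + 1/3*b - 4/3 ≠ 0; add g_3 = 31/18*a - 13/18*b**2 + 1/3*b - 4/3 to the basis.

S(f_1,g_3): lcm = a*b. S = 2/9*a + 13/31*b**3 + 163/279*b**2 + 103/93*b - 7/3.
  leading term a: subtract (4/31)·g_3 from 2/9*a + 13/31*b**3 + 163/279*b**2 + 103/93*b - 7/3 → 13/31*b**3 + 21/31*b**2 + 33/31*b - 67/31
  leading term b**3: no divisor's leading term divides it; move 13/31*b**3 to the remainder.
  leading term b**2: no divisor's leading term divides it; move 21/31*b**2 to the remainder.
  leading term b: no divisor's leading term divides it; move 33/31*b to the remainder.
  leading term 1: no divisor's leading term divides it; move -67/31 to the remainder.
  remainder 13/31*b**3 + 21/31*b**2 + 33/31*b - 67/31 ≠ 0; add g_4 = 13/31*b**3 + 21/31*b**2 + 33/31*b - 67/31 to the basis.

S(f_2,g_3): lcm = a*b. S = -3/2*a + 13/31*b**3 + 81/62*b**2 + 24/31*b - 1.
  leading term a: subtract (-27/31)·g_3 from -3/2*a + 13/31*b**3 + 81/62*b**2 + 24/31*b - 1 → 13/31*b**3 + 21/31*b**2 + 33/31*b - 67/31
  leading term b**3: subtract (1)·g_4 from 13/31*b**3 + 21/31*b**2 + 33/31*b - 67/31 → 0
  remainder 0.

S(f_1,g_4): lcm = a*b**3. S = -163/117*a*b**2 - 33/13*a*b + 67/13*a + 7/9*b**4 + 1/3*b**3 - 7/3*b**2.
  leading term a*b**2: subtract (-163/1053*b)·f_1 from -163/117*a*b**2 - 33/13*a*b + 67/13*a + 7/9*b**4 + 1/3*b**3 - 7/3*b**2 → -2347/1053*a*b + 67/13*a + 7/9*b**4 + 1492/1053*b**3 - 656/351*b**2 - 1141/351*b
  leading term a*b: subtract (-2347/9477)·f_1 from -2347/1053*a*b + 67/13*a + 7/9*b**4 + 1492/1053*b**3 - 656/351*b**2 - 1141/351*b → 53537/9477*a + 7/9*b**4 + 1492/1053*b**3 - 1283/9477*b**2 - 7922/3159*b - 16429/3159
  leading term a: subtract (3454/1053)·g_3 from 53537/9477*a + 7/9*b**4 + 1492/1053*b**3 - 1283/9477*b**2 - 7922/3159*b - 16429/3159 → 7/9*b**4 + 1492/1053*b**3 + 784/351*b**2 - 1264/351*b - 67/81
  leading term b**4: subtract (217/117*b)·g_4 from 7/9*b**4 + 1492/1053*b**3 + 784/351*b**2 - 1264/351*b - 67/81 → 13/81*b**3 + 7/27*b**2 + 11/27*b - 67/81
  leading term b**3: subtract (31/81)·g_4 from 13/81*b**3 + 7/27*b**2 + 11/27*b - 67/81 → 0
  remainder 0.

S(f_2,g_4): lcm = a*b**3. S = -81/26*a*b**2 - 33/13*a*b + 67/13*a + 3/2*b**4 - b**2.
  leading term a*b**2: subtract (-9/26*b)·f_1 from -81/26*a*b**2 - 33/13*a*b + 67/13*a + 3/2*b**4 - b**2 → -24/13*a*b + 67/13*a + 3/2*b**4 + 63/26*b**3 + 1/26*b**2 - 189/26*b
  leading term a*b: subtract (-8/39)·f_1 from -24/13*a*b + 67/13*a + 3/2*b**4 + 63/26*b**3 + 1/26*b**2 - 189/26*b → 217/39*a + 3/2*b**4 + 63/26*b**3 + 115/78*b**2 - 173/26*b - 56/13
  leading term a: subtract (42/13)·g_3 from 217/39*a + 3/2*b**4 + 63/26*b**3 + 115/78*b**2 - 173/26*b - 56/13 → 3/2*b**4 + 63/26*b**3 + 99/26*b**2 - 201/26*b
  leading term b**4: subtract (93/26*b)·g_4 from 3/2*b**4 + 63/26*b**3 + 99/26*b**2 - 201/26*b → 0
  remainder 0.

S(g_3,g_4): leading monomials are coprime, so the S-polynomial reduces to 0 (Buchberger's first criterion).
Every S-polynomial of the final basis reduces to 0, so we have a Gröbner basis.
Inter-reduce: drop elements whose leading term is divisible by another's, tail-reduce, and make monic.
Reduced Gröbner basis: {a - 13/31*b**2 + 6/31*b - 24/31, b**3 + 21/13*b**2 + 33/13*b - 67/13}.

Buchberger on the second generating set:
h_1 = 108*a*b + 24*a + 84*b**2 + 36*b - 252, LT = a*b.
h_2 = -4/3*a*b + 2*a - 2*b**2 + 4/3, LT = a*b.

S(h_1,h_2): lcm = a*b. S = 31/18*a - 13/18*b**2 + 1/3*b - 4/3.
  leading term a: no divisor's leading term divides it; move 31/18*a to the remainder.
  leading term b**2: no divisor's leading term divides it; move -13/18*b**2 to the remainder.
  leading term b: no divisor's leading term divides it; move 1/3*b to the remainder.
  leading term 1: no divisor's leading term divides it; move -4/3 to the remainder.
  remainder 31/18*a - 13/18*b**2 + 1/3*b - 4/3 ≠ 0; add k_3 = 31/18*a - 13/18*b**2 + 1/3*b - 4/3 to the basis.

S(h_1,k_3): lcm = a*b. S = 2/9*a + 13/31*b**3 + 163/279*b**2 + 103/93*b - 7/3.
  leading term a: subtract (4/31)·k_3 from 2/9*a + 13/31*b**3 + 163/279*b**2 + 103/93*b - 7/3 → 13/31*b**3 + 21/31*b**2 + 33/31*b - 67/31
  leading term b**3: no divisor's leading term divides it; move 13/31*b**3 to the remainder.
  leading term b**2: no divisor's leading term divides it; move 21/31*b**2 to the remainder.
  leading term b: no divisor's leading term divides it; move 33/31*b to the remainder.
  leading term 1: no divisor's leading term divides it; move -67/31 to the remainder.
  remainder 13/31*b**3 + 21/31*b**2 + 33/31*b - 67/31 ≠ 0; add k_4 = 13/31*b**3 + 21/31*b**2 + 33/31*b - 67/31 to the basis.

S(h_2,k_3): lcm = a*b. S = -3/2*a + 13/31*b**3 + 81/62*b**2 + 24/31*b - 1.
  leading term a: subtract (-27/31)·k_3 from -3/2*a + 13/31*b**3 + 81/62*b**2 + 24/31*b - 1 → 13/31*b**3 + 21/31*b**2 + 33/31*b - 67/31
  leading term b**3: subtract (1)·k_4 from 13/31*b**3 + 21/31*b**2 + 33/31*b - 67/31 → 0
  remainder 0.

S(h_1,k_4): lcm = a*b**3. S = -163/117*a*b**2 - 33/13*a*b + 67/13*a + 7/9*b**4 + 1/3*b**3 - 7/3*b**2.
  leading term a*b**2: subtract (-163/12636*b)·h_1 from -163/117*a*b**2 - 33/13*a*b + 67/13*a + 7/9*b**4 + 1/3*b**3 - 7/3*b**2 → -2347/1053*a*b + 67/13*a + 7/9*b**4 + 1492/1053*b**3 - 656/351*b**2 - 1141/351*b
  leading term a*b: subtract (-2347/113724)·h_1 from -2347/1053*a*b + 67/13*a + 7/9*b**4 + 1492/1053*b**3 - 656/351*b**2 - 1141/351*b → 53537/9477*a + 7/9*b**4 + 1492/1053*b**3 - 1283/9477*b**2 - 7922/3159*b - 16429/3159
  leading term a: subtract (3454/1053)·k_3 from 53537/9477*a + 7/9*b**4 + 1492/1053*b**3 - 1283/9477*b**2 - 7922/3159*b - 16429/3159 → 7/9*b**4 + 1492/1053*b**3 + 784/351*b**2 - 1264/351*b - 67/81
  leading term b**4: subtract (217/117*b)·k_4 from 7/9*b**4 + 1492/1053*b**3 + 784/351*b**2 - 1264/351*b - 67/81 → 13/81*b**3 + 7/27*b**2 + 11/27*b - 67/81
  leading term b**3: subtract (31/81)·k_4 from 13/81*b**3 + 7/27*b**2 + 11/27*b - 67/81 → 0
  remainder 0.

S(h_2,k_4): lcm = a*b**3. S = -81/26*a*b**2 - 33/13*a*b + 67/13*a + 3/2*b**4 - b**2.
  leading term a*b**2: subtract (-3/104*b)·h_1 from -81/26*a*b**2 - 33/13*a*b + 67/13*a + 3/2*b**4 - b**2 → -24/13*a*b + 67/13*a + 3/2*b**4 + 63/26*b**3 + 1/26*b**2 - 189/26*b
  leading term a*b: subtract (-2/117)·h_1 from -24/13*a*b + 67/13*a + 3/2*b**4 + 63/26*b**3 + 1/26*b**2 - 189/26*b → 217/39*a + 3/2*b**4 + 63/26*b**3 + 115/78*b**2 - 173/26*b - 56/13
  leading term a: subtract (42/13)·k_3 from 217/39*a + 3/2*b**4 + 63/26*b**3 + 115/78*b**2 - 173/26*b - 56/13 → 3/2*b**4 + 63/26*b**3 + 99/26*b**2 - 201/26*b
  leading term b**4: subtract (93/26*b)·k_4 from 3/2*b**4 + 63/26*b**3 + 99/26*b**2 - 201/26*b → 0
  remainder 0.

S(k_3,k_4): leading monomials are coprime, so the S-polynomial reduces to 0 (Buchberger's first criterion).
Every S-polynomial of the final basis reduces to 0, so we have a Gröbner basis.
Inter-reduce: drop elements whose leading term is divisible by another's, tail-reduce, and make monic.
Reduced Gröbner basis: {a - 13/31*b**2 + 6/31*b - 24/31, b**3 + 21/13*b**2 + 33/13*b - 67/13}.

These coincide, so the ideals are equal.

Yes, the ideals are equal.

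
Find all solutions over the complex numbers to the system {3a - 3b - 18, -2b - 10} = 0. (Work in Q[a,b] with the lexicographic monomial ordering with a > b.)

{(1, -5)}

Compute a lex Gröbner basis by Buchberger's algorithm.
f_1 = 3a - 3b - 18, LT = a.
f_2 = -2b - 10, LT = b.

S(f_1,f_2): leading monomials are coprime, so the S-polynomial reduces to 0 (Buchberger's first criterion).
Every S-polynomial of the final basis reduces to 0, so we have a Gröbner basis.
Inter-reduce: drop elements whose leading term is divisible by another's, tail-reduce, and make monic.
Reduced Gröbner basis: {a - 1, b + 5}.

The lex basis is triangular: the last element involves only b. Solving b + 5 = 0 gives b ∈ {-5}; substituting each value into the earlier elements determines the remaining variables.
  b = -5: the earlier basis element becomes a - 1 = 0, giving a = 1 — point (1, -5).
Substituting each solution back into the original system confirms all equations vanish.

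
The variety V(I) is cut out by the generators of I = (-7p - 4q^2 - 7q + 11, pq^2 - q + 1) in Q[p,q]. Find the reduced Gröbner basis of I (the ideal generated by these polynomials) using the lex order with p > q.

G = {p + 4/7q^2 + q - 11/7, q^4 + 7/4q^3 - 11/4q^2 + 7/4q - 7/4}

This is the nonlinear analogue of row-reducing a linear system.

f_1 = -7p - 4q^2 - 7q + 11, LT = p.
f_2 = pq^2 - q + 1, LT = pq^2.

S(f_1,f_2): lcm = pq^2. S = 4/7q^4 + q^3 - 11/7q^2 + q - 1.
  reduce S modulo (f_1, f_2):
  remainder 4/7q^4 + q^3 - 11/7q^2 + q - 1 ≠ 0; add g_3 = 4/7q^4 + q^3 - 11/7q^2 + q - 1 to the basis.

The other S-polynomials (S(f_1,g_3), S(f_2,g_3)) all reduce to 0 modulo the current basis, so we have a Gröbner basis.
Inter-reduce: drop elements whose leading term is divisible by another's, tail-reduce, and make monic.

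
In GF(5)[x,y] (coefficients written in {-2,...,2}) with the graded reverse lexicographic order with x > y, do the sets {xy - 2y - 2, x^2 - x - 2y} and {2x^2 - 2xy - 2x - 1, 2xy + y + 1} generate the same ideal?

Yes, the ideals are equal.

Equality of ideals is decidable: compute both reduced Gröbner bases (unique for the ordering) and check whether they agree.
Buchberger on the first generating set:
f_1 = xy - 2y - 2, LT = xy.
f_2 = x^2 - x - 2y, LT = x^2.

S(f_1,f_2): lcm = x^2y. S = -xy + 2y^2 - 2x.
  leading term xy: subtract (-1)·f_1 from -xy + 2y^2 - 2x → 2y^2 - 2x - 2y - 2
  leading term y^2: no divisor's leading term divides it; move 2y^2 to the remainder.
  leading term x: no divisor's leading term divides it; move -2x to the remainder.
  leading term y: no divisor's leading term divides it; move -2y to the remainder.
  leading term 1: no divisor's leading term divides it; move -2 to the remainder.
  remainder 2y^2 - 2x - 2y - 2 ≠ 0; add g_3 = 2y^2 - 2x - 2y - 2 to the basis.

The other S-polynomials (S(f_1,g_3), S(f_2,g_3)) all reduce to 0 modulo the current basis, so we have a Gröbner basis.
Inter-reduce: drop elements whose leading term is divisible by another's, tail-reduce, and make monic.
Reduced Gröbner basis: {x^2 - x - 2y, xy - 2y - 2, y^2 - x - y - 1}.

Buchberger on the second generating set:
h_1 = 2x^2 - 2xy - 2x - 1, LT = x^2.
h_2 = 2xy + y + 1, LT = xy.

S(h_1,h_2): lcm = x^2y. S = -xy^2 + xy + 2x + 2y.
  leading term xy^2: subtract (2y)·h_2 from -xy^2 + xy + 2x + 2y → xy - 2y^2 + 2x
  leading term xy: subtract (-2)·h_2 from xy - 2y^2 + 2x → -2y^2 + 2x + 2y + 2
  leading term y^2: no divisor's leading term divides it; move -2y^2 to the remainder.
  leading term x: no divisor's leading term divides it; move 2x to the remainder.
  leading term y: no divisor's leading term divides it; move 2y to the remainder.
  leading term 1: no divisor's leading term divides it; move 2 to the remainder.
  remainder -2y^2 + 2x + 2y + 2 ≠ 0; add k_3 = -2y^2 + 2x + 2y + 2 to the basis.

The other S-polynomials (S(h_1,k_3), S(h_2,k_3)) all reduce to 0 modulo the current basis, so we have a Gröbner basis.
Inter-reduce: drop elements whose leading term is divisible by another's, tail-reduce, and make monic.
Reduced Gröbner basis: {x^2 - x - 2y, xy - 2y - 2, y^2 - x - y - 1}.

Same reduced basis, so the two generating sets span the same ideal.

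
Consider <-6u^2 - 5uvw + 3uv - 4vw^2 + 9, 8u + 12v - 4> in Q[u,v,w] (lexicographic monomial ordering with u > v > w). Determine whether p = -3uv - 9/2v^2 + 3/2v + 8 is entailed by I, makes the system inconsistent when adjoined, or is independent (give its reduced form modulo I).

First compute the reduced Gröbner basis of I by Buchberger's algorithm.
f_1 = -6u^2 - 5uvw + 3uv - 4vw^2 + 9, LT = u^2.
f_2 = 8u + 12v - 4, LT = u.

S(f_1,f_2): lcm = u^2. S = 5/6uvw - 2uv + 1/2u + 2/3vw^2 - 3/2.
  leading term uvw: subtract (5/48vw)·f_2 from 5/6uvw - 2uv + 1/2u + 2/3vw^2 - 3/2 → -2uv + 1/2u - 5/4v^2w + 2/3vw^2 + 5/12vw - 3/2
  leading term uv: subtract (-1/4v)·f_2 from -2uv + 1/2u - 5/4v^2w + 2/3vw^2 + 5/12vw - 3/2 → 1/2u - 5/4v^2w + 3v^2 + 2/3vw^2 + 5/12vw - v - 3/2
  leading term u: subtract (1/16)·f_2 from 1/2u - 5/4v^2w + 3v^2 + 2/3vw^2 + 5/12vw - v - 3/2 → -5/4v^2w + 3v^2 + 2/3vw^2 + 5/12vw - 7/4v - 5/4
  leading term v^2w: no divisor's leading term divides it; move -5/4v^2w to the remainder.
  leading term v^2: no divisor's leading term divides it; move 3v^2 to the remainder.
  leading term vw^2: no divisor's leading term divides it; move 2/3vw^2 to the remainder.
  leading term vw: no divisor's leading term divides it; move 5/12vw to the remainder.
  leading term v: no divisor's leading term divides it; move -7/4v to the remainder.
  leading term 1: no divisor's leading term divides it; move -5/4 to the remainder.
  remainder -5/4v^2w + 3v^2 + 2/3vw^2 + 5/12vw - 7/4v - 5/4 ≠ 0; add h_3 = -5/4v^2w + 3v^2 + 2/3vw^2 + 5/12vw - 7/4v - 5/4 to the basis.

The other S-polynomials (S(f_1,h_3), S(f_2,h_3)) all reduce to 0 modulo the current basis, so we have a Gröbner basis.
Inter-reduce: drop elements whose leading term is divisible by another's, tail-reduce, and make monic.
Reduced Gröbner basis: {u + 3/2v - 1/2, v^2w - 12/5v^2 - 8/15vw^2 - 1/3vw + 7/5v + 1}.
Label its elements g_1 = u + 3/2v - 1/2, g_2 = v^2w - 12/5v^2 - 8/15vw^2 - 1/3vw + 7/5v + 1.

Reduce p = -3uv - 9/2v^2 + 3/2v + 8 modulo G:
  leading term uv: subtract (-3v)·g_1 from -3uv - 9/2v^2 + 3/2v + 8 → 8
  leading term 1: no divisor's leading term divides it; move 8 to the remainder.
  normal form = 8.
The normal form is nonzero, so p ∉ I. Since p minus its normal form lies in I, I + (p) = I + (r) where r = 8; decide whether this ideal is the whole ring.
Here r = 8 is a nonzero constant, hence a unit: 1 ∈ I + (p), the Gröbner basis of I + (p) is {1}, and the enlarged system has no common solution — adjoining p is inconsistent.

Adjoining -3uv - 9/2v^2 + 3/2v + 8 makes the ideal the whole ring: the system is inconsistent.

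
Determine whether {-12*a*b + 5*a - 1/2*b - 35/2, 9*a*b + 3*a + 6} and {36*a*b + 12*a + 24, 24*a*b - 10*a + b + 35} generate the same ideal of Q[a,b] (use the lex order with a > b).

Yes, the ideals are equal.

For a fixed monomial order, each ideal has a unique reduced Gröbner basis; comparing bases decides equality.
Buchberger on the first generating set:
f_1 = -12*a*b + 5*a - 1/2*b - 35/2, LT = a*b.
f_2 = 9*a*b + 3*a + 6, LT = a*b.

S(f_1,f_2): lcm = a*b. S = -3/4*a + 1/24*b + 19/24.
  reduce S modulo (f_1, f_2):
  remainder -3/4*a + 1/24*b + 19/24 ≠ 0; add g_3 = -3/4*a + 1/24*b + 19/24 to the basis.

S(f_1,g_3): lcm = a*b. S = -5/12*a + 1/18*b**2 + 79/72*b + 35/24.
  reduce S modulo (f_1, f_2, g_3):
  remainder 1/18*b**2 + 29/27*b + 55/54 ≠ 0; add g_4 = 1/18*b**2 + 29/27*b + 55/54 to the basis.

The other S-polynomials (S(f_2,g_3), S(f_1,g_4), S(f_2,g_4), S(g_3,g_4)) all reduce to 0 modulo the current basis, so we have a Gröbner basis.
Inter-reduce: drop elements whose leading term is divisible by another's, tail-reduce, and make monic.
Reduced Gröbner basis: {a - 1/18*b - 19/18, b**2 + 58/3*b + 55/3}.

Buchberger on the second generating set:
h_1 = 36*a*b + 12*a + 24, LT = a*b.
h_2 = 24*a*b - 10*a + b + 35, LT = a*b.

S(h_1,h_2): lcm = a*b. S = 3/4*a - 1/24*b - 19/24.
  reduce S modulo (h_1, h_2):
  remainder 3/4*a - 1/24*b - 19/24 ≠ 0; add k_3 = 3/4*a - 1/24*b - 19/24 to the basis.

S(h_1,k_3): lcm = a*b. S = 1/3*a + 1/18*b**2 + 19/18*b + 2/3.
  reduce S modulo (h_1, h_2, k_3):
  remainder 1/18*b**2 + 29/27*b + 55/54 ≠ 0; add k_4 = 1/18*b**2 + 29/27*b + 55/54 to the basis.

The other S-polynomials (S(h_2,k_3), S(h_1,k_4), S(h_2,k_4), S(k_3,k_4)) all reduce to 0 modulo the current basis, so we have a Gröbner basis.
Inter-reduce: drop elements whose leading term is divisible by another's, tail-reduce, and make monic.
Reduced Gröbner basis: {a - 1/18*b - 19/18, b**2 + 58/3*b + 55/3}.

The two bases agree; hence the ideals are identical.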